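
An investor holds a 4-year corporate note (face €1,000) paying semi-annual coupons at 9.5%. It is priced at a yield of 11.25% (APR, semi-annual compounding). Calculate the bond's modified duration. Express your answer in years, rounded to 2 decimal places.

3.22 years

Periodic yield y = 0.05625. First find Macaulay duration:
  t   CF        PV=CF/(1+0.05625)^t    t·PV
  1        47.50        44.9704        44.9704
  2        47.50        42.5755        85.1511
  3        47.50        40.3082       120.9246
  4        47.50        38.1616       152.6465
  5        47.50        36.1293       180.6467
  6        47.50        34.2053       205.2317
  7        47.50        32.3837       226.6859
  8     1,047.50       676.1145     5,408.9161
  Σ                    944.8486     6,425.1730
P = 944.8486; Macaulay duration = 6,425.1730 / 944.8486 = 6.80021 half-year periods = 3.40011 years.
Modified duration = D_Mac / (1 + y) = 3.40011 / 1.05625 = 3.21904 years.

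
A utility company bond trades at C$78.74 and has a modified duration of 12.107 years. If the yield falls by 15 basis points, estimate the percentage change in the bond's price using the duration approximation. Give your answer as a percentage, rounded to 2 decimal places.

+1.82%

Duration approximation: ΔP/P ≈ -D_mod · Δy = -12.107 × (-0.0015) = +0.0181605.
As a percentage: +1.81605%.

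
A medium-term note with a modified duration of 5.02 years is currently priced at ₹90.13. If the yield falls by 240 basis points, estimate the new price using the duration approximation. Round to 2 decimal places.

Duration approximation: ΔP/P ≈ -D_mod · Δy = -5.02 × (-0.024) = +0.120480.
New price ≈ 90.13 × (1 + 0.120480) = 100.9888624.

₹100.99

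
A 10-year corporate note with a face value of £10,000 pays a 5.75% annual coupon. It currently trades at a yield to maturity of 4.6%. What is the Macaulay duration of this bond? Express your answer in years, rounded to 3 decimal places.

Periodic yield y = 0.046. Discount each cash flow and weight by its year:
  t   CF        PV=CF/(1+0.046)^t    t·PV
  1       575.00       549.7132       549.7132
  2       575.00       525.5384     1,051.0769
  3       575.00       502.4268     1,507.2804
  4       575.00       480.3315     1,921.3262
  5       575.00       459.2080     2,296.0399
  6       575.00       439.0134     2,634.0802
  7       575.00       419.7068     2,937.9479
  8       575.00       401.2494     3,209.9950
  9       575.00       383.6036     3,452.4325
  10   10,575.00     6,744.7139    67,447.1388
  Σ                 10,905.5050    87,007.0308
Price P = Σ PV = 10,905.5050.
Macaulay duration = Σ(t·PV) / P = 87,007.0308 / 10,905.5050 = 7.97827 years.

7.978 years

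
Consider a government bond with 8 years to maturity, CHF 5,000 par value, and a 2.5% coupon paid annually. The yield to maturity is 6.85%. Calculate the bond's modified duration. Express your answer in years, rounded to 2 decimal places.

6.76 years

Periodic yield y = 0.0685. First find Macaulay duration:
  t   CF        PV=CF/(1+0.0685)^t    t·PV
  1       125.00       116.9864       116.9864
  2       125.00       109.4866       218.9732
  3       125.00       102.4676       307.4027
  4       125.00        95.8985       383.5941
  5       125.00        89.7506       448.7530
  6       125.00        83.9968       503.9809
  7       125.00        78.6119       550.2833
  8     5,125.00     3,016.4606    24,131.6848
  Σ                  3,693.6591    26,661.6585
P = 3,693.6591; Macaulay duration = 26,661.6585 / 3,693.6591 = 7.21822 years.
Modified duration = D_Mac / (1 + y) = 7.21822 / 1.0685 = 6.75547 years.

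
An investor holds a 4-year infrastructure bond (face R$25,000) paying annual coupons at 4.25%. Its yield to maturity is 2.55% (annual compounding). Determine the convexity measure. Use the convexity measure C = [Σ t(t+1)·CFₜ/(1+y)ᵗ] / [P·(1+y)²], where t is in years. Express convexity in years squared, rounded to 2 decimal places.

With y = 0.0255:
  t   CF        PV=CF/(1+0.0255)^t    t·PV        t(t+1)·PV
  1     1,062.50     1,036.0800     1,036.0800       2,072.1599
  2     1,062.50     1,010.3169     2,020.6338       6,061.9013
  3     1,062.50       985.1944     2,955.5833      11,822.3331
  4    26,062.50    23,565.3239    94,261.2956     471,306.4781
  Σ                 26,596.9152   100,273.5926     491,262.8724
P = 26,596.9152.
Convexity = Σ t(t+1)·PV / [P·(1+y)²] = 491,262.8724 / (26,596.9152 × 1.051650) = 17.56351.

17.56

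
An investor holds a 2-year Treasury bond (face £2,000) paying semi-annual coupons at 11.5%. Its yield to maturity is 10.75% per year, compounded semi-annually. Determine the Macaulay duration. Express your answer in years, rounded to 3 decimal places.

1.844 years

Periodic yield y = 0.05375. Discount each cash flow and weight by its period:
  t   CF        PV=CF/(1+0.05375)^t    t·PV
  1       115.00       109.1340       109.1340
  2       115.00       103.5673       207.1346
  3       115.00        98.2845       294.8535
  4     2,115.00     1,715.3787     6,861.5149
  Σ                  2,026.3646     7,472.6371
Price P = Σ PV = 2,026.3646.
Macaulay duration = Σ(t·PV) / P = 7,472.6371 / 2,026.3646 = 3.68771 half-year periods.
In years: 3.68771 / 2 = 1.84385 years.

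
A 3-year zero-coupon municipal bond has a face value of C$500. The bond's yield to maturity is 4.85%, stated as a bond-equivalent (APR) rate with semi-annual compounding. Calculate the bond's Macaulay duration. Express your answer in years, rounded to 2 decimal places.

A zero-coupon bond has a single cash flow at maturity, so its Macaulay duration equals its maturity: 3 years.
(Equivalently: 6 semi-annual periods ÷ 2 = 3 years.)

3.00 years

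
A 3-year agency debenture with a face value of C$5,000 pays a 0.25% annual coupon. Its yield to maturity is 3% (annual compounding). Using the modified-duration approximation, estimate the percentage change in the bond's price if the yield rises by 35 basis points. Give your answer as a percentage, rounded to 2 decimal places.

-1.02%

Periodic yield y = 0.03. Modified duration first:
  t   CF        PV=CF/(1+0.03)^t    t·PV
  1        12.50        12.1359        12.1359
  2        12.50        11.7824        23.5649
  3     5,012.50     4,587.1476    13,761.4427
  Σ                  4,611.0659    13,797.1435
P = 4,611.0659; D_Mac = 2.99218 yrs; D_mod = 2.99218/(1+0.03) = 2.90503 yrs.
ΔP/P ≈ -D_mod · Δy = -2.90503 × (+0.0035) = -0.010168 = -1.0168%.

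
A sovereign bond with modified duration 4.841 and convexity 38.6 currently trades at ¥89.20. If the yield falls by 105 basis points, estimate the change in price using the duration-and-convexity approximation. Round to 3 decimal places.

+¥4.724

Duration effect: -D_mod·Δy = -4.841 × (-0.0105) = +0.0508305
Convexity effect: ½·C·(Δy)² = 0.5 × 38.6 × (-0.0105)² = +0.002127825
ΔP/P ≈ +0.0508305 + 0.002127825 = +0.052958325
ΔP ≈ 89.20 × (+0.052958325) = +4.72388259.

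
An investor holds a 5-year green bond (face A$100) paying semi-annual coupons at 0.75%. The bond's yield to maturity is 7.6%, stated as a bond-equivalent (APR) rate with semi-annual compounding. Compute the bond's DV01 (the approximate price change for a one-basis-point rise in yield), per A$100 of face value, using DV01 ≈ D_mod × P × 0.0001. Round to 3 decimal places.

Periodic yield y = 0.038.
  t   CF        PV=CF/(1+0.038)^t    t·PV
  1        0.375         0.3613         0.3613
  2        0.375         0.3480         0.6961
  3        0.375         0.3353         1.0059
  4        0.375         0.3230         1.2921
  5        0.375         0.3112         1.5560
  6        0.375         0.2998         1.7989
  7        0.375         0.2888         2.0218
  8        0.375         0.2783         2.2261
  9        0.375         0.2681         2.4127
  10     100.375        69.1277       691.2769
  Σ                     71.9415       704.6477
P = 71.9415; D_Mac = 9.79473 half-year periods = 4.89736 yrs; D_mod = 4.71808 yrs.
DV01 ≈ 4.71808 × 71.9415 × 0.0001 = 0.033943.

A$0.034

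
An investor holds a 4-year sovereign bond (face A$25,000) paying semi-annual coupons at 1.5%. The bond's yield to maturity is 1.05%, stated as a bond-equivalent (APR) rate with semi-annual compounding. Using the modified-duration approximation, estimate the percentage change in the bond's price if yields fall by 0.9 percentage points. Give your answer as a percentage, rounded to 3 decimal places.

Periodic yield y = 0.00525. Modified duration first:
  t   CF        PV=CF/(1+0.00525)^t    t·PV
  1       187.50       186.5208       186.5208
  2       187.50       185.5466       371.0933
  3       187.50       184.5776       553.7328
  4       187.50       183.6136       734.4546
  5       187.50       182.6547       913.2735
  6       187.50       181.7008     1,090.2047
  7       187.50       180.7518     1,265.2628
  8    25,187.50    24,154.1862   193,233.4893
  Σ                 25,439.5521   198,348.0318
P = 25,439.5521; D_Mac = 7.79684 half-year periods = 3.89842 yrs; D_mod = 3.89842/(1+0.00525) = 3.87806 yrs.
ΔP/P ≈ -D_mod · Δy = -3.87806 × (-0.009) = +0.034903 = +3.4903%.

+3.490%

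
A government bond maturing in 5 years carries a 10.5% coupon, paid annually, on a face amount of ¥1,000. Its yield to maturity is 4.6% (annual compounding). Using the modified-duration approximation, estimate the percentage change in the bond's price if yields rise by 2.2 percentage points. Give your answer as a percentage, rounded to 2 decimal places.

Periodic yield y = 0.046. Modified duration first:
  t   CF        PV=CF/(1+0.046)^t    t·PV
  1       105.00       100.3824       100.3824
  2       105.00        95.9679       191.9358
  3       105.00        91.7475       275.2425
  4       105.00        87.7127       350.8509
  5     1,105.00       882.4779     4,412.3897
  Σ                  1,258.2884     5,330.8012
P = 1,258.2884; D_Mac = 4.23655 yrs; D_mod = 4.23655/(1+0.046) = 4.05024 yrs.
ΔP/P ≈ -D_mod · Δy = -4.05024 × (+0.022) = -0.089105 = -8.9105%.

-8.91%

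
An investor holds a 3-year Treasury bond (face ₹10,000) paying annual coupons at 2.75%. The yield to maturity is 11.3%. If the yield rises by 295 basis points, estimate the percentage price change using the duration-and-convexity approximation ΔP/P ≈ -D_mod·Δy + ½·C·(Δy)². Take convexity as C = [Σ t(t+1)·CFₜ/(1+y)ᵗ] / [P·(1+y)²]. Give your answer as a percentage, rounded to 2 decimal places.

With y = 0.113:
  t   CF        PV=CF/(1+0.113)^t    t·PV        t(t+1)·PV
  1       275.00       247.0800       247.0800         494.1599
  2       275.00       221.9946       443.9892       1,331.9675
  3    10,275.00     7,452.4031    22,357.2093      89,428.8371
  Σ                  7,921.4776    23,048.2784      91,254.9645
P = 7,921.4776; D_Mac = 2.90959 yrs; D_mod = 2.61419 yrs; C = 9.29951.
Duration effect: -2.61419 × (+0.0295) = -0.077119
Convexity effect: 0.5 × 9.29951 × (0.0295)² = +0.0040464
ΔP/P ≈ -0.077119 + 0.0040464 = -0.073072 = -7.3072%.

-7.31%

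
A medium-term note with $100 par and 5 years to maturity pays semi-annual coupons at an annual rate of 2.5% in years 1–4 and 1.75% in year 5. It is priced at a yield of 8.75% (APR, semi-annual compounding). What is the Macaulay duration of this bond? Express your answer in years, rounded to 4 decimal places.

4.6781 years

Periodic yield y = 0.04375. Discount each cash flow and weight by its period:
  t   CF        PV=CF/(1+0.04375)^t    t·PV
  1        1.250         1.1976         1.1976
  2        1.250         1.1474         2.2948
  3        1.250         1.0993         3.2979
  4        1.250         1.0532         4.2129
  5        1.250         1.0091         5.0454
  6        1.250         0.9668         5.8007
  7        1.250         0.9263         6.4838
  8        1.250         0.8874         7.0995
  9        0.875         0.5952         5.3565
  10     100.875        65.7383       657.3833
  Σ                     74.6206       698.1726
Price P = Σ PV = 74.6206.
Macaulay duration = Σ(t·PV) / P = 698.1726 / 74.6206 = 9.35630 half-year periods.
In years: 9.35630 / 2 = 4.67815 years.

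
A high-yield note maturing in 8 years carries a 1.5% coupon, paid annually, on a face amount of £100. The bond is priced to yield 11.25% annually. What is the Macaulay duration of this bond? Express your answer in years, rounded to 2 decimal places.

Periodic yield y = 0.1125. Discount each cash flow and weight by its year:
  t   CF        PV=CF/(1+0.1125)^t    t·PV
  1         1.50         1.3483         1.3483
  2         1.50         1.2120         2.4239
  3         1.50         1.0894         3.2682
  4         1.50         0.9792         3.9170
  5         1.50         0.8802         4.4011
  6         1.50         0.7912         4.7473
  7         1.50         0.7112         4.9784
  8       101.50        43.2579       346.0636
  Σ                     50.2695       371.1478
Price P = Σ PV = 50.2695.
Macaulay duration = Σ(t·PV) / P = 371.1478 / 50.2695 = 7.38316 years.

7.38 years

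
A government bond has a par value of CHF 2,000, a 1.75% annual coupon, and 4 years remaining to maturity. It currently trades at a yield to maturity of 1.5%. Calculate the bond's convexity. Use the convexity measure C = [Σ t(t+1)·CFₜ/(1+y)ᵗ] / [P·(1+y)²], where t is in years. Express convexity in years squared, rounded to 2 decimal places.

With y = 0.015:
  t   CF        PV=CF/(1+0.015)^t    t·PV        t(t+1)·PV
  1        35.00        34.4828        34.4828          68.9655
  2        35.00        33.9732        67.9463         203.8390
  3        35.00        33.4711       100.4133         401.6531
  4     2,035.00     1,917.3449     7,669.3796      38,346.8982
  Σ                  2,019.2719     7,872.2220      39,021.3558
P = 2,019.2719.
Convexity = Σ t(t+1)·PV / [P·(1+y)²] = 39,021.3558 / (2,019.2719 × 1.030225) = 18.75752.

18.76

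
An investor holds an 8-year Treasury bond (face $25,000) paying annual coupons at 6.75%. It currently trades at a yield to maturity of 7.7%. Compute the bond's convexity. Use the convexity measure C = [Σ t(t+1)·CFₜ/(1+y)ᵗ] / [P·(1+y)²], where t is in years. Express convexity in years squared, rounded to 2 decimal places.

45.67

With y = 0.077:
  t   CF        PV=CF/(1+0.077)^t    t·PV        t(t+1)·PV
  1     1,687.50     1,566.8524     1,566.8524       3,133.7047
  2     1,687.50     1,454.8304     2,909.6608       8,728.9825
  3     1,687.50     1,350.8175     4,052.4524      16,209.8097
  4     1,687.50     1,254.2409     5,016.9637      25,084.8186
  5     1,687.50     1,164.5691     5,822.8455      34,937.0732
  6     1,687.50     1,081.3084     6,487.8502      45,414.9512
  7     1,687.50     1,004.0003     7,028.0024      56,224.0189
  8    26,687.50    14,742.8778   117,943.0225   1,061,487.2021
  Σ                 23,619.4968   150,827.6499   1,251,220.5609
P = 23,619.4968.
Convexity = Σ t(t+1)·PV / [P·(1+y)²] = 1,251,220.5609 / (23,619.4968 × 1.159929) = 45.67009.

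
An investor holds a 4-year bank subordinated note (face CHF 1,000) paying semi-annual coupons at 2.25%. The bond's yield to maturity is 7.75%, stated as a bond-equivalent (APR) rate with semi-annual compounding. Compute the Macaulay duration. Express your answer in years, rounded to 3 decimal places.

3.827 years

Periodic yield y = 0.03875. Discount each cash flow and weight by its period:
  t   CF        PV=CF/(1+0.03875)^t    t·PV
  1        11.25        10.8303        10.8303
  2        11.25        10.4263        20.8526
  3        11.25        10.0374        30.1121
  4        11.25         9.6629        38.6517
  5        11.25         9.3024        46.5122
  6        11.25         8.9554        53.7326
  7        11.25         8.6213        60.3494
  8     1,011.25       746.0540     5,968.4317
  Σ                    813.8901     6,229.4726
Price P = Σ PV = 813.8901.
Macaulay duration = Σ(t·PV) / P = 6,229.4726 / 813.8901 = 7.65395 half-year periods.
In years: 7.65395 / 2 = 3.82697 years.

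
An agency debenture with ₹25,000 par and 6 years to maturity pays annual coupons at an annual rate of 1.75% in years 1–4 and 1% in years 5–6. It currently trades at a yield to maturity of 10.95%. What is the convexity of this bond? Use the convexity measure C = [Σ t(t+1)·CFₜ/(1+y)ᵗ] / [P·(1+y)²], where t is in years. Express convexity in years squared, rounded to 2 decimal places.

With y = 0.1095:
  t   CF        PV=CF/(1+0.1095)^t    t·PV        t(t+1)·PV
  1       437.50       394.3218       394.3218         788.6435
  2       437.50       355.4049       710.8099       2,132.4296
  3       437.50       320.3289       960.9867       3,843.9469
  4       437.50       288.7147     1,154.8586       5,774.2931
  5       250.00       148.6974       743.4872       4,460.9230
  6    25,250.00    13,536.2243    81,217.3460     568,521.4218
  Σ                 15,043.6920    85,181.8101     585,521.6579
P = 15,043.6920.
Convexity = Σ t(t+1)·PV / [P·(1+y)²] = 585,521.6579 / (15,043.6920 × 1.230990) = 31.61797.

31.62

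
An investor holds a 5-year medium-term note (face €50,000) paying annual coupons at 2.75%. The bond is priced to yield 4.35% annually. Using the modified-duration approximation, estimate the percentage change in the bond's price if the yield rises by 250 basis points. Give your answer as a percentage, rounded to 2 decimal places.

Periodic yield y = 0.0435. Modified duration first:
  t   CF        PV=CF/(1+0.0435)^t    t·PV
  1     1,375.00     1,317.6809     1,317.6809
  2     1,375.00     1,262.7512     2,525.5024
  3     1,375.00     1,210.1114     3,630.3341
  4     1,375.00     1,159.6659     4,638.6636
  5    51,375.00    41,523.0807   207,615.4037
  Σ                 46,473.2901   219,727.5847
P = 46,473.2901; D_Mac = 4.72804 yrs; D_mod = 4.72804/(1+0.0435) = 4.53094 yrs.
ΔP/P ≈ -D_mod · Δy = -4.53094 × (+0.025) = -0.113274 = -11.3274%.

-11.33%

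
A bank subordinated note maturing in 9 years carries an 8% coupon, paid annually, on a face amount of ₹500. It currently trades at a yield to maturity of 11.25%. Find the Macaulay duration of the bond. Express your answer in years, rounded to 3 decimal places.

Periodic yield y = 0.1125. Discount each cash flow and weight by its year:
  t   CF        PV=CF/(1+0.1125)^t    t·PV
  1        40.00        35.9551        35.9551
  2        40.00        32.3192        64.6383
  3        40.00        29.0509        87.1528
  4        40.00        26.1132       104.4528
  5        40.00        23.4725       117.3626
  6        40.00        21.0989       126.5934
  7        40.00        18.9653       132.7571
  8        40.00        17.0475       136.3797
  9       540.00       206.8681     1,861.8131
  Σ                    410.8907     2,667.1050
Price P = Σ PV = 410.8907.
Macaulay duration = Σ(t·PV) / P = 2,667.1050 / 410.8907 = 6.49103 years.

6.491 years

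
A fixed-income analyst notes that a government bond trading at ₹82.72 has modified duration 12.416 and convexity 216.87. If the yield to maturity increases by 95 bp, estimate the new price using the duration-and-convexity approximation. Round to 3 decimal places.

Duration effect: -D_mod·Δy = -12.416 × (+0.0095) = -0.117952
Convexity effect: ½·C·(Δy)² = 0.5 × 216.87 × (0.0095)² = +0.00978625875
ΔP/P ≈ -0.117952 + 0.00978625875 = -0.10816574125
New price ≈ 82.72 × (1 - 0.10816574125) = 73.7725298838.

₹73.773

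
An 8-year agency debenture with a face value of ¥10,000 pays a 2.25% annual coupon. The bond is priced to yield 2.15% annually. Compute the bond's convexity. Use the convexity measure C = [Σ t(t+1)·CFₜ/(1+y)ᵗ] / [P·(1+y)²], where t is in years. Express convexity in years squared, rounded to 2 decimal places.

With y = 0.0215:
  t   CF        PV=CF/(1+0.0215)^t    t·PV        t(t+1)·PV
  1       225.00       220.2643       220.2643         440.5286
  2       225.00       215.6283       431.2566       1,293.7699
  3       225.00       211.0899       633.2696       2,533.0785
  4       225.00       206.6470       826.5879       4,132.9393
  5       225.00       202.2976     1,011.4878       6,068.9271
  6       225.00       198.0397     1,188.2383       8,317.6680
  7       225.00       193.8715     1,357.1003      10,856.8028
  8    10,225.00     8,624.9453    68,999.5623     620,996.0609
  Σ                 10,072.7835    74,667.7672     654,639.7751
P = 10,072.7835.
Convexity = Σ t(t+1)·PV / [P·(1+y)²] = 654,639.7751 / (10,072.7835 × 1.043462) = 62.28395.

62.28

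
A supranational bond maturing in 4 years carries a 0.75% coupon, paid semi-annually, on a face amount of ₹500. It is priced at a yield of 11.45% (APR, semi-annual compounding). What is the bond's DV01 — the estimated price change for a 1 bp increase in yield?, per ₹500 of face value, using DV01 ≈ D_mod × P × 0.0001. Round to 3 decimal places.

Periodic yield y = 0.05725.
  t   CF        PV=CF/(1+0.05725)^t    t·PV
  1        1.875         1.7735         1.7735
  2        1.875         1.6774         3.3549
  3        1.875         1.5866         4.7598
  4        1.875         1.5007         6.0028
  5        1.875         1.4194         7.0971
  6        1.875         1.3426         8.0554
  7        1.875         1.2699         8.8891
  8      501.875       321.4948     2,571.9588
  Σ                    332.0649     2,611.8912
P = 332.0649; D_Mac = 7.86560 half-year periods = 3.93280 yrs; D_mod = 3.71984 yrs.
DV01 ≈ 3.71984 × 332.0649 × 0.0001 = 0.123523.

₹0.124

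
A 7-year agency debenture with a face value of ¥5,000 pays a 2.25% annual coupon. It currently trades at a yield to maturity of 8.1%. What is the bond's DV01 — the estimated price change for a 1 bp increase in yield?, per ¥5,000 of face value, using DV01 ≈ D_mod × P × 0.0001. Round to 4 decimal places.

Periodic yield y = 0.081.
  t   CF        PV=CF/(1+0.081)^t    t·PV
  1       112.50       104.0703       104.0703
  2       112.50        96.2723       192.5445
  3       112.50        89.0585       267.1755
  4       112.50        82.3853       329.5412
  5       112.50        76.2121       381.0606
  6       112.50        70.5015       423.0090
  7     5,112.50     2,963.8312    20,746.8183
  Σ                  3,482.3312    22,444.2195
P = 3,482.3312; D_Mac = 6.44517 yrs; D_mod = 5.96223 yrs.
DV01 ≈ 5.96223 × 3,482.3312 × 0.0001 = 2.076246.

¥2.0762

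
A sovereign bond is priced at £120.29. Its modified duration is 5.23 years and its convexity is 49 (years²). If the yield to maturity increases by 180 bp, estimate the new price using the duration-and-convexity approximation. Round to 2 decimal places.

£109.92

Duration effect: -D_mod·Δy = -5.23 × (+0.018) = -0.094140
Convexity effect: ½·C·(Δy)² = 0.5 × 49 × (0.018)² = +0.0079380
ΔP/P ≈ -0.094140 + 0.0079380 = -0.086202
New price ≈ 120.29 × (1 - 0.086202) = 109.92076142.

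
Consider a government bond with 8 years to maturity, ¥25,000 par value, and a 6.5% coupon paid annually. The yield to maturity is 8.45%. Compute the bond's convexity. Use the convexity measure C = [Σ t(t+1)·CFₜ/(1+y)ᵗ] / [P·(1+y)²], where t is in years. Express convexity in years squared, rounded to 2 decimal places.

45.02

With y = 0.0845:
  t   CF        PV=CF/(1+0.0845)^t    t·PV        t(t+1)·PV
  1     1,625.00     1,498.3864     1,498.3864       2,996.7727
  2     1,625.00     1,381.6379     2,763.2759       8,289.8277
  3     1,625.00     1,273.9861     3,821.9584      15,287.8334
  4     1,625.00     1,174.7221     4,698.8884      23,494.4420
  5     1,625.00     1,083.1923     5,415.9617      32,495.7705
  6     1,625.00       998.7942     5,992.7654      41,949.3579
  7     1,625.00       920.9721     6,446.8047      51,574.4372
  8    26,625.00    13,914.0374   111,312.2990   1,001,810.6911
  Σ                 22,245.7286   141,950.3398   1,177,899.1326
P = 22,245.7286.
Convexity = Σ t(t+1)·PV / [P·(1+y)²] = 1,177,899.1326 / (22,245.7286 × 1.176140) = 45.01967.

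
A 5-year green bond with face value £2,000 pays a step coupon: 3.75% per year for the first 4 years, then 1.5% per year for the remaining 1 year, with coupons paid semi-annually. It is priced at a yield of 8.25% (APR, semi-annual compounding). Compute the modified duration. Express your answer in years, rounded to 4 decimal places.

Periodic yield y = 0.04125. First find Macaulay duration:
  t   CF        PV=CF/(1+0.04125)^t    t·PV
  1        37.50        36.0144        36.0144
  2        37.50        34.5877        69.1753
  3        37.50        33.2174        99.6523
  4        37.50        31.9015       127.6060
  5        37.50        30.6377       153.1885
  6        37.50        29.4240       176.5438
  7        37.50        28.2583       197.8082
  8        37.50        27.1388       217.1107
  9        15.00        10.4255        93.8293
  10    2,015.00     1,345.0081    13,450.0812
  Σ                  1,606.6134    14,621.0098
P = 1,606.6134; Macaulay duration = 14,621.0098 / 1,606.6134 = 9.10052 half-year periods = 4.55026 years.
Modified duration = D_Mac / (1 + y) = 4.55026 / 1.04125 = 4.37000 years.

4.3700 years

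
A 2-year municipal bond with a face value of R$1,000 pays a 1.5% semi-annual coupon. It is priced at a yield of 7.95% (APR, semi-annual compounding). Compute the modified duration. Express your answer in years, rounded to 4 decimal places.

Periodic yield y = 0.03975. First find Macaulay duration:
  t   CF        PV=CF/(1+0.03975)^t    t·PV
  1         7.50         7.2133         7.2133
  2         7.50         6.9375        13.8750
  3         7.50         6.6723        20.0168
  4     1,007.50       862.0438     3,448.1752
  Σ                    882.8669     3,489.2804
P = 882.8669; Macaulay duration = 3,489.2804 / 882.8669 = 3.95222 half-year periods = 1.97611 years.
Modified duration = D_Mac / (1 + y) = 1.97611 / 1.03975 = 1.90056 years.

1.9006 years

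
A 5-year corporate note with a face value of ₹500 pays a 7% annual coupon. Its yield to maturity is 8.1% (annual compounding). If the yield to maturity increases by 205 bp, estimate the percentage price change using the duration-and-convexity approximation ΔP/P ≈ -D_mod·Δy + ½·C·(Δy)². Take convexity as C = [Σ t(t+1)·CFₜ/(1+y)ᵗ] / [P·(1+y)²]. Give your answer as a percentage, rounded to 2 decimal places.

With y = 0.081:
  t   CF        PV=CF/(1+0.081)^t    t·PV        t(t+1)·PV
  1        35.00        32.3774        32.3774          64.7549
  2        35.00        29.9514        59.9027         179.7082
  3        35.00        27.7071        83.1213         332.4851
  4        35.00        25.6310       102.5239         512.6197
  5       535.00       362.4310     1,812.1549      10,872.9294
  Σ                    478.0979     2,090.0803      11,962.4972
P = 478.0979; D_Mac = 4.37166 yrs; D_mod = 4.04409 yrs; C = 21.41182.
Duration effect: -4.04409 × (+0.0205) = -0.082904
Convexity effect: 0.5 × 21.41182 × (0.0205)² = +0.0044992
ΔP/P ≈ -0.082904 + 0.0044992 = -0.078405 = -7.8405%.

-7.84%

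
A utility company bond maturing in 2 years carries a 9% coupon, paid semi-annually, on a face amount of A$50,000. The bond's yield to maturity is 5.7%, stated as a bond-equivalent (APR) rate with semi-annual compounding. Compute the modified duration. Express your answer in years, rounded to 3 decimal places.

1.827 years

Periodic yield y = 0.0285. First find Macaulay duration:
  t   CF        PV=CF/(1+0.0285)^t    t·PV
  1     2,250.00     2,187.6519     2,187.6519
  2     2,250.00     2,127.0315     4,254.0630
  3     2,250.00     2,068.0909     6,204.2728
  4    52,250.00    46,694.8635   186,779.4542
  Σ                 53,077.6379   199,425.4420
P = 53,077.6379; Macaulay duration = 199,425.4420 / 53,077.6379 = 3.75724 half-year periods = 1.87862 years.
Modified duration = D_Mac / (1 + y) = 1.87862 / 1.0285 = 1.82656 years.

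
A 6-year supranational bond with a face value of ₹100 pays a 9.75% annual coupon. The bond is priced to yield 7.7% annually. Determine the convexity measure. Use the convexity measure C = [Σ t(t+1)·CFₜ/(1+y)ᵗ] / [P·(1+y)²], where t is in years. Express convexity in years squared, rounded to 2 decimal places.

27.25

With y = 0.077:
  t   CF        PV=CF/(1+0.077)^t    t·PV        t(t+1)·PV
  1         9.75         9.0529         9.0529          18.1058
  2         9.75         8.4057        16.8114          50.4341
  3         9.75         7.8047        23.4142          93.6567
  4         9.75         7.2467        28.9869         144.9345
  5         9.75         6.7286        33.6431         201.8586
  6       109.75        70.3251       421.9506       2,953.6539
  Σ                    109.5638       533.8590       3,462.6437
P = 109.5638.
Convexity = Σ t(t+1)·PV / [P·(1+y)²] = 3,462.6437 / (109.5638 × 1.159929) = 27.24642.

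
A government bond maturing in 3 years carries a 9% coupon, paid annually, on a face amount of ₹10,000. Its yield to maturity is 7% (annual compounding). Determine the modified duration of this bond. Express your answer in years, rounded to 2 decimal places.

2.58 years

Periodic yield y = 0.07. First find Macaulay duration:
  t   CF        PV=CF/(1+0.07)^t    t·PV
  1       900.00       841.1215       841.1215
  2       900.00       786.0949     1,572.1897
  3    10,900.00     8,897.6469    26,692.9406
  Σ                 10,524.8632    29,106.2518
P = 10,524.8632; Macaulay duration = 29,106.2518 / 10,524.8632 = 2.76548 years.
Modified duration = D_Mac / (1 + y) = 2.76548 / 1.07 = 2.58456 years.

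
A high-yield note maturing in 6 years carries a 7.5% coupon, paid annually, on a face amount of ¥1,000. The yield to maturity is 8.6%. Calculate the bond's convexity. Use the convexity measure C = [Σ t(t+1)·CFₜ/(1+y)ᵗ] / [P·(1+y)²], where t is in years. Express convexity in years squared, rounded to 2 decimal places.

With y = 0.086:
  t   CF        PV=CF/(1+0.086)^t    t·PV        t(t+1)·PV
  1        75.00        69.0608        69.0608         138.1215
  2        75.00        63.5919       127.1837         381.5512
  3        75.00        58.5561       175.6682         702.6726
  4        75.00        53.9190       215.6761       1,078.3803
  5        75.00        49.6492       248.2459       1,489.4756
  6     1,075.00       655.2839     3,931.7035      27,521.9248
  Σ                    950.0608     4,767.5382      31,312.1261
P = 950.0608.
Convexity = Σ t(t+1)·PV / [P·(1+y)²] = 31,312.1261 / (950.0608 × 1.179396) = 27.94483.

27.94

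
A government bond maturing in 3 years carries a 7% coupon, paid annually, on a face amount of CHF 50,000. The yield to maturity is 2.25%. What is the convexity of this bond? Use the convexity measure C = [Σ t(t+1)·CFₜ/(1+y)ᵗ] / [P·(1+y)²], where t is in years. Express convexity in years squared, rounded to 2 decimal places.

10.56

With y = 0.0225:
  t   CF        PV=CF/(1+0.0225)^t    t·PV        t(t+1)·PV
  1     3,500.00     3,422.9829     3,422.9829       6,845.9658
  2     3,500.00     3,347.6605     6,695.3210      20,085.9631
  3    53,500.00    50,045.3616   150,136.0849     600,544.3398
  Σ                 56,816.0051   160,254.3889     627,476.2687
P = 56,816.0051.
Convexity = Σ t(t+1)·PV / [P·(1+y)²] = 627,476.2687 / (56,816.0051 × 1.045506) = 10.56331.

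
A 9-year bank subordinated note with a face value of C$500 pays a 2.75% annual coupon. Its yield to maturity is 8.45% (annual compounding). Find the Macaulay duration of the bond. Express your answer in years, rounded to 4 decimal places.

Periodic yield y = 0.0845. Discount each cash flow and weight by its year:
  t   CF        PV=CF/(1+0.0845)^t    t·PV
  1        13.75        12.6787        12.6787
  2        13.75        11.6908        23.3816
  3        13.75        10.7799        32.3396
  4        13.75         9.9400        39.7598
  5        13.75         9.1655        45.8274
  6        13.75         8.4513        50.7080
  7        13.75         7.7928        54.5499
  8        13.75         7.1857        57.4852
  9       513.75       247.5631     2,228.0675
  Σ                    325.2476     2,544.7977
Price P = Σ PV = 325.2476.
Macaulay duration = Σ(t·PV) / P = 2,544.7977 / 325.2476 = 7.82419 years.

7.8242 years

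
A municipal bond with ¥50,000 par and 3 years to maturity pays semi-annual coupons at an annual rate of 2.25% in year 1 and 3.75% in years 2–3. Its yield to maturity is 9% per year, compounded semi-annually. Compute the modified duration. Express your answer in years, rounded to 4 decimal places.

Periodic yield y = 0.045. First find Macaulay duration:
  t   CF        PV=CF/(1+0.045)^t    t·PV
  1       562.50       538.2775       538.2775
  2       562.50       515.0981     1,030.1962
  3       937.50       821.5281     2,464.5842
  4       937.50       786.1513     3,144.6050
  5       937.50       752.2979     3,761.4893
  6    50,937.50    39,114.6892   234,688.1350
  Σ                 42,528.0420   245,627.2872
P = 42,528.0420; Macaulay duration = 245,627.2872 / 42,528.0420 = 5.77565 half-year periods = 2.88783 years.
Modified duration = D_Mac / (1 + y) = 2.88783 / 1.045 = 2.76347 years.

2.7635 years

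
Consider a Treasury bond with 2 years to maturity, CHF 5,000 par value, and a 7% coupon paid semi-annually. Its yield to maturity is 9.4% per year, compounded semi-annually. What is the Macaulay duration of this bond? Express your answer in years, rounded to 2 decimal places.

1.90 years

Periodic yield y = 0.047. Discount each cash flow and weight by its period:
  t   CF        PV=CF/(1+0.047)^t    t·PV
  1       175.00       167.1442       167.1442
  2       175.00       159.6411       319.2822
  3       175.00       152.4748       457.4243
  4     5,175.00     4,306.4918    17,225.9673
  Σ                  4,785.7519    18,169.8180
Price P = Σ PV = 4,785.7519.
Macaulay duration = Σ(t·PV) / P = 18,169.8180 / 4,785.7519 = 3.79665 half-year periods.
In years: 3.79665 / 2 = 1.89832 years.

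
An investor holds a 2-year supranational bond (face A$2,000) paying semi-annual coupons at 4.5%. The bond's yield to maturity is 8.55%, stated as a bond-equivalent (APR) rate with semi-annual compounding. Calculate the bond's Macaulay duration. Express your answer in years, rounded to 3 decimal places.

1.932 years

Periodic yield y = 0.04275. Discount each cash flow and weight by its period:
  t   CF        PV=CF/(1+0.04275)^t    t·PV
  1        45.00        43.1551        43.1551
  2        45.00        41.3859        82.7717
  3        45.00        39.6892       119.0675
  4     2,045.00     1,729.7069     6,918.8276
  Σ                  1,853.9371     7,163.8220
Price P = Σ PV = 1,853.9371.
Macaulay duration = Σ(t·PV) / P = 7,163.8220 / 1,853.9371 = 3.86411 half-year periods.
In years: 3.86411 / 2 = 1.93206 years.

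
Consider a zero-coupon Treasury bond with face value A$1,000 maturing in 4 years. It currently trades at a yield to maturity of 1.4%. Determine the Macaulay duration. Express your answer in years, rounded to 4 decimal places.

A zero-coupon bond has a single cash flow at maturity, so its Macaulay duration equals its maturity: 4 years.

4.0000 years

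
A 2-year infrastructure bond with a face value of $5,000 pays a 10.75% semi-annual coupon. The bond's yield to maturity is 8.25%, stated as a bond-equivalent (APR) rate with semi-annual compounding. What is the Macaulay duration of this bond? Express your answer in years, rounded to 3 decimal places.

Periodic yield y = 0.04125. Discount each cash flow and weight by its period:
  t   CF        PV=CF/(1+0.04125)^t    t·PV
  1       268.75       258.1032       258.1032
  2       268.75       247.8783       495.7565
  3       268.75       238.0584       714.1751
  4     5,268.75     4,482.1618    17,928.6474
  Σ                  5,226.2017    19,396.6822
Price P = Σ PV = 5,226.2017.
Macaulay duration = Σ(t·PV) / P = 19,396.6822 / 5,226.2017 = 3.71143 half-year periods.
In years: 3.71143 / 2 = 1.85572 years.

1.856 years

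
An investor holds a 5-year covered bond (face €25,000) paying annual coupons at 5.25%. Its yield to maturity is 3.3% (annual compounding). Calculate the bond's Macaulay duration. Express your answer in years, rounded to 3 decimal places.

Periodic yield y = 0.033. Discount each cash flow and weight by its year:
  t   CF        PV=CF/(1+0.033)^t    t·PV
  1     1,312.50     1,270.5712     1,270.5712
  2     1,312.50     1,229.9818     2,459.9635
  3     1,312.50     1,190.6890     3,572.0670
  4     1,312.50     1,152.6515     4,610.6061
  5    26,312.50    22,369.7178   111,848.5890
  Σ                 27,213.6112   123,761.7968
Price P = Σ PV = 27,213.6112.
Macaulay duration = Σ(t·PV) / P = 123,761.7968 / 27,213.6112 = 4.54779 years.

4.548 years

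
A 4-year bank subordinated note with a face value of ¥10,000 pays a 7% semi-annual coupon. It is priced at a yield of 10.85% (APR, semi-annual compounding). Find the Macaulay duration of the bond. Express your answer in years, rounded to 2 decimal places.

Periodic yield y = 0.05425. Discount each cash flow and weight by its period:
  t   CF        PV=CF/(1+0.05425)^t    t·PV
  1       350.00       331.9896       331.9896
  2       350.00       314.9059       629.8118
  3       350.00       298.7014       896.1041
  4       350.00       283.3307     1,133.3227
  5       350.00       268.7509     1,343.7547
  6       350.00       254.9215     1,529.5287
  7       350.00       241.8036     1,692.6253
  8    10,350.00     6,782.5261    54,260.2086
  Σ                  8,776.9296    61,817.3456
Price P = Σ PV = 8,776.9296.
Macaulay duration = Σ(t·PV) / P = 61,817.3456 / 8,776.9296 = 7.04316 half-year periods.
In years: 7.04316 / 2 = 3.52158 years.

3.52 years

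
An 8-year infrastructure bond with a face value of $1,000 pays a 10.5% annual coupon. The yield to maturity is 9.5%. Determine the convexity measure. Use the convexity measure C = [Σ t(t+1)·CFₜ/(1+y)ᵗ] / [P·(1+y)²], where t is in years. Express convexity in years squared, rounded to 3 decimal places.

With y = 0.095:
  t   CF        PV=CF/(1+0.095)^t    t·PV        t(t+1)·PV
  1       105.00        95.8904        95.8904         191.7808
  2       105.00        87.5712       175.1423         525.4269
  3       105.00        79.9737       239.9210         959.6839
  4       105.00        73.0353       292.1412       1,460.7060
  5       105.00        66.6989       333.4945       2,000.9671
  6       105.00        60.9122       365.4735       2,558.3142
  7       105.00        55.6276       389.3933       3,115.1466
  8     1,105.00       534.6251     4,277.0006      38,493.0054
  Σ                  1,054.3344     6,168.4568      49,305.0310
P = 1,054.3344.
Convexity = Σ t(t+1)·PV / [P·(1+y)²] = 49,305.0310 / (1,054.3344 × 1.199025) = 39.00180.

39.002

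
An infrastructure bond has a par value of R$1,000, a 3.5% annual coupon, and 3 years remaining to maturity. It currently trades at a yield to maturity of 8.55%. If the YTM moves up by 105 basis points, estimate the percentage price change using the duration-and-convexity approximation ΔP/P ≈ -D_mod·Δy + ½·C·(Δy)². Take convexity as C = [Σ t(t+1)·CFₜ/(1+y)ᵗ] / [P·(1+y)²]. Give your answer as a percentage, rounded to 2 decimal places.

With y = 0.0855:
  t   CF        PV=CF/(1+0.0855)^t    t·PV        t(t+1)·PV
  1        35.00        32.2432        32.2432          64.4864
  2        35.00        29.7036        59.4071         178.2213
  3     1,035.00       809.1907     2,427.5720       9,710.2880
  Σ                    871.1374     2,519.2223       9,952.9958
P = 871.1374; D_Mac = 2.89188 yrs; D_mod = 2.66410 yrs; C = 9.69633.
Duration effect: -2.66410 × (+0.0105) = -0.027973
Convexity effect: 0.5 × 9.69633 × (0.0105)² = +0.0005345
ΔP/P ≈ -0.027973 + 0.0005345 = -0.027439 = -2.7439%.

-2.74%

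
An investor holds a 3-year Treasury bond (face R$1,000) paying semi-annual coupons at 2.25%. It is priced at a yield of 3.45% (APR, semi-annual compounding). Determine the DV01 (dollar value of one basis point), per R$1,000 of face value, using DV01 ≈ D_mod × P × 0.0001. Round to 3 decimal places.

Periodic yield y = 0.01725.
  t   CF        PV=CF/(1+0.01725)^t    t·PV
  1        11.25        11.0592        11.0592
  2        11.25        10.8717        21.7434
  3        11.25        10.6873        32.0620
  4        11.25        10.5061        42.0244
  5        11.25        10.3279        51.6397
  6     1,011.25       912.6250     5,475.7498
  Σ                    966.0773     5,634.2785
P = 966.0773; D_Mac = 5.83212 half-year periods = 2.91606 yrs; D_mod = 2.86661 yrs.
DV01 ≈ 2.86661 × 966.0773 × 0.0001 = 0.276937.

R$0.277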